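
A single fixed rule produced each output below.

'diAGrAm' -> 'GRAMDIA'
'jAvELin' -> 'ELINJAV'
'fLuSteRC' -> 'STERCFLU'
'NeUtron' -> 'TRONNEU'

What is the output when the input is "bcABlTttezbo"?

Looking at the pairs, the operation is to move the first 3 characters to the end (rotate left by 3), then convert every letter to uppercase.
On "bcABlTttezbo": the first step gives "BlTttezbobcA", and the second then gives "BLTTTEZBOBCA".

BLTTTEZBOBCA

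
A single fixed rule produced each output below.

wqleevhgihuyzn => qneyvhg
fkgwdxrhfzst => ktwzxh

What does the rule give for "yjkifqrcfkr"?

jkicq

The rule is to keep every other character starting from the second (positions 2nd, 4th, 6th, ...), then take characters alternately from the front and the back (1st, last, 2nd, 2nd-last, ...).
"yjkifqrcfkr" → "jiqck" → "jkicq".
(Check on "wqleevhgihuyzn": → "qevghyn" → "qneyvhg" ✓)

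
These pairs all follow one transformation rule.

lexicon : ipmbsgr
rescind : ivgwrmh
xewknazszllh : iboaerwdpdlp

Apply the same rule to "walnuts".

Looking at the pairs, the operation is to shift every letter 4 places forward in the alphabet (wrapping around), then swap each adjacent pair of characters (1↔2, 3↔4, ...).
Applying both steps to "walnuts": "aepryxw", then "earpxyw".

earpxyw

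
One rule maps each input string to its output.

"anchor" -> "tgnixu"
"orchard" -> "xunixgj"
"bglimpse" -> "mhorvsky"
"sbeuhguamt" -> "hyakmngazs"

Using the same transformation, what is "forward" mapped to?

ulcxxgj

Looking at the pairs, the operation is to swap each adjacent pair of characters (1↔2, 3↔4, ...), then shift every letter 6 places forward in the alphabet (wrapping around).
So "forward" becomes "ulcxxgj".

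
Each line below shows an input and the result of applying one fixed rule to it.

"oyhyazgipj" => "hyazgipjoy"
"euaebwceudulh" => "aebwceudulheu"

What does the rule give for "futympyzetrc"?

tympyzetrcfu

The rule is to move the first 2 characters to the end (rotate left by 2).
Applying that to "futympyzetrc" gives "tympyzetrcfu".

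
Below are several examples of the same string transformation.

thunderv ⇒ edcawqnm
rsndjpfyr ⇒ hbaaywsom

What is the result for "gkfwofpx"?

The pattern: sort the characters into reverse alphabetical order, then shift every letter 9 places forward in the alphabet (wrapping around).
Applying both steps to "gkfwofpx": "xwpokgff", then "gfyxtpoo".

gfyxtpoo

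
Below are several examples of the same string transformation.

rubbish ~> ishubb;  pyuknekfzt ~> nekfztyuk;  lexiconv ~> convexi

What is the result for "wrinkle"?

The pattern: delete the first character, then move the first 3 characters to the end (rotate left by 3).
For "wrinkle", step one produces "rinkle"; step two turns that into "klerin".
(Check on "pyuknekfzt": → "yuknekfzt" → "nekfztyuk" ✓)

klerin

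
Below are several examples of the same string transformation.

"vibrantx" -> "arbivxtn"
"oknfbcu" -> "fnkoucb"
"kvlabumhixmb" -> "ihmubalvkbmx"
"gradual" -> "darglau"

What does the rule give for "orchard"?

The rule is to reverse the string, then move the first 3 characters to the end (rotate left by 3).
For "orchard", step one produces "drahcro"; step two turns that into "hcrodra".

hcrodra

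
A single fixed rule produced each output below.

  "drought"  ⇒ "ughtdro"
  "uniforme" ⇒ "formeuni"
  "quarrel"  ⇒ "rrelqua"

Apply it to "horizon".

izonhor

In each case the input is transformed by: move the first 3 characters to the end (rotate left by 3).
On "horizon" that produces "izonhor".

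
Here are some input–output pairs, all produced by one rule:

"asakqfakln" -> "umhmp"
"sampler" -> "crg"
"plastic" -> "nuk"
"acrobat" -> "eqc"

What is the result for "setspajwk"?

The pattern: keep every other character starting from the second (positions 2nd, 4th, 6th, ...), then shift every letter 2 places forward in the alphabet (wrapping around).
For "setspajwk" the result is "gucy".

gucy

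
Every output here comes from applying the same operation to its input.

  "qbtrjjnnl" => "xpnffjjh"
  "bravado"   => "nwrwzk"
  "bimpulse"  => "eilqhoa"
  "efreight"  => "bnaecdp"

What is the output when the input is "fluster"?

hqopan

The transformation: delete the first character, then shift every letter 4 places backward in the alphabet (wrapping around).
For "fluster", step one produces "luster"; step two turns that into "hqopan".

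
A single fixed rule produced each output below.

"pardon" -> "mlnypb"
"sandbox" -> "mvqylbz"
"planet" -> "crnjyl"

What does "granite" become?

Rule — shift every letter 2 places backward in the alphabet (wrapping around), then move the last 2 characters to the front (rotate right by 2).
"granite" → "rcepylg".

rcepylg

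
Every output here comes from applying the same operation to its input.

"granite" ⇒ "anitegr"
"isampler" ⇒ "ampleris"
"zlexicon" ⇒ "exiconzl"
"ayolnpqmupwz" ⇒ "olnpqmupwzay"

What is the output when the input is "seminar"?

minarse

In each case the input is transformed by: move the first 2 characters to the end (rotate left by 2).
Doing the same to "seminar": "minarse".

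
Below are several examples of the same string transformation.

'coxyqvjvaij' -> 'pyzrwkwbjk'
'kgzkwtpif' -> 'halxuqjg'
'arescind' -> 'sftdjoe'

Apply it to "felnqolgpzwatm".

Looking at the pairs, the operation is to shift every letter 1 place forward in the alphabet (wrapping around), then delete the first character.
Starting from "felnqolgpzwatm": after the first operation, "gfmorpmhqaxbun"; after the second, "fmorpmhqaxbun".

fmorpmhqaxbun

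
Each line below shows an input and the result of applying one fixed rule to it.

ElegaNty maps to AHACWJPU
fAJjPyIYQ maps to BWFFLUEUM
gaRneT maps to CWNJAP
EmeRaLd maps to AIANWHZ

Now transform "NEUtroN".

JAQPNKJ

Looking at the pairs, the operation is to shift every letter 4 places backward in the alphabet (wrapping around), then convert every letter to uppercase.
Starting from "NEUtroN": after the first operation, "JAQpnkJ"; after the second, "JAQPNKJ".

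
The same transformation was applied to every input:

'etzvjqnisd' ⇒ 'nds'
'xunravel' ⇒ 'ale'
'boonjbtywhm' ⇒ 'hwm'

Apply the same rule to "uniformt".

The transformation: swap each adjacent pair of characters (1↔2, 3↔4, ...), then keep only the last 3 characters.
Applying both steps to "uniformt": "nufirotm", then "otm".

otm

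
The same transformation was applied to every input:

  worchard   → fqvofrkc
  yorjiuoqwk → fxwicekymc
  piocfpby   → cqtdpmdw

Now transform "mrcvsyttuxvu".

What's happening: shift every letter 12 places backward in the alphabet (wrapping around), then move the first 2 characters to the end (rotate left by 2).
On "mrcvsyttuxvu": the first step gives "afqjgmhhilji", and the second then gives "qjgmhhiljiaf".
(Check on "yorjiuoqwk": → "mcfxwiceky" → "fxwicekymc" ✓)

qjgmhhiljiaf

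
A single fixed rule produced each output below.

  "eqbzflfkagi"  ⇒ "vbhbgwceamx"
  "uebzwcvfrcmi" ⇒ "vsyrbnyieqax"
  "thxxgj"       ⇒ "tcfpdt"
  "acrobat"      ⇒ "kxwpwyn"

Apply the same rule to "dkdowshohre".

ksodkdnazgz

The rule is to move the first 3 characters to the end (rotate left by 3), then shift every letter 4 places backward in the alphabet (wrapping around).
Applying that to "dkdowshohre" gives "ksodkdnazgz".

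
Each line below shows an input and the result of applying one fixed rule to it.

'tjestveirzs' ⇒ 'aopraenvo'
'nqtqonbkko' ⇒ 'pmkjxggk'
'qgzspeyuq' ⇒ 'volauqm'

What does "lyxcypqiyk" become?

The transformation: delete the first 2 characters, then shift every letter 4 places backward in the alphabet (wrapping around).
Applying both steps to "lyxcypqiyk": "xcypqiyk", then "tyulmeug".
(Check on "nqtqonbkko": → "tqonbkko" → "pmkjxggk" ✓)

tyulmeug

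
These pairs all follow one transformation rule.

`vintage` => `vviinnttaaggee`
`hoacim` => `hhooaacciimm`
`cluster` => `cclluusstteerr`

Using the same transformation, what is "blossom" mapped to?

bblloossssoomm

The rule is to double every character.
Doing the same to "blossom": "bblloossssoomm".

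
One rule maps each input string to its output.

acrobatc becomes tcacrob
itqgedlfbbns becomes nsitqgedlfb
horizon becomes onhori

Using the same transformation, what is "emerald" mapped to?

ldemer

The transformation: move the last 2 characters to the front (rotate right by 2), then delete the last character.
Applying that to "emerald" gives "ldemer".
(Check on "itqgedlfbbns": → "nsitqgedlfbb" → "nsitqgedlfb" ✓)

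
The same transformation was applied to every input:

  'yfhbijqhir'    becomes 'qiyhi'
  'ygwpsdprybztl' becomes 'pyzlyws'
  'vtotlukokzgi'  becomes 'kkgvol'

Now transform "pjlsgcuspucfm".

The transformation: keep every other character starting from the first (positions 1st, 3rd, 5th, ...), then move the first 3 characters to the end (rotate left by 3).
On "pjlsgcuspucfm": the first step gives "plgupcm", and the second then gives "upcmplg".

upcmplg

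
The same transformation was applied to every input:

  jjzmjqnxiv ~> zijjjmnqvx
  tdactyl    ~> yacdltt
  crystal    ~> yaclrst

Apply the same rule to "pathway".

The transformation: sort the characters into alphabetical order, then move the last character to the front.
For "pathway" the result is "yaahptw".

yaahptw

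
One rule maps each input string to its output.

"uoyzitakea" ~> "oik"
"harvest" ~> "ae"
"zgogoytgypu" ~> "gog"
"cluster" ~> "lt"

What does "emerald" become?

Looking at the pairs, the operation is to move the last character to the front, then keep one character in every 3, starting at position 3 (positions 3rd, 6th, 9th, ...).
Starting from "emerald": after the first operation, "demeral"; after the second, "ma".

ma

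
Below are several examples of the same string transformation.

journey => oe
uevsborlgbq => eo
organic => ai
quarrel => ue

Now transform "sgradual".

au

The transformation: keep every other character starting from the second (positions 2nd, 4th, 6th, ...), then keep only the vowels.
Applying that to "sgradual" gives "au".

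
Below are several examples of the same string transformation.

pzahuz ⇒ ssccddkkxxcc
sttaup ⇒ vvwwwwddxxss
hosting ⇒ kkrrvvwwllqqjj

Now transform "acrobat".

ddffuurreeddww

Rule — shift every letter 3 places forward in the alphabet (wrapping around), then double every character.
Starting from "acrobat": after the first operation, "dfuredw"; after the second, "ddffuurreeddww".
(Check on "sttaup": → "vwwdxs" → "vvwwwwddxxss" ✓)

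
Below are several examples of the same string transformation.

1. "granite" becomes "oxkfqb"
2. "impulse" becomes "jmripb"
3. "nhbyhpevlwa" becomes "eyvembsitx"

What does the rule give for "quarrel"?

rxoobi

Each output is the input with this applied: delete the first character, then shift every letter 3 places backward in the alphabet (wrapping around).
Starting from "quarrel": after the first operation, "uarrel"; after the second, "rxoobi".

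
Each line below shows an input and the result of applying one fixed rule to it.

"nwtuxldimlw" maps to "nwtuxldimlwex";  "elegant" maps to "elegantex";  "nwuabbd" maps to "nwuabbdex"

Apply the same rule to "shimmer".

shimmerex

Each output is the input with this applied: append "ex".
Doing the same to "shimmer": "shimmerex".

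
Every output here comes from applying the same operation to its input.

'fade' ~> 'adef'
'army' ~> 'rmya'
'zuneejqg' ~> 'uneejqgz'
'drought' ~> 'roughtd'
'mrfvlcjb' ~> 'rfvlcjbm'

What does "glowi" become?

lowig

In each case the input is transformed by: move the first character to the end.
"glowi" → "lowig".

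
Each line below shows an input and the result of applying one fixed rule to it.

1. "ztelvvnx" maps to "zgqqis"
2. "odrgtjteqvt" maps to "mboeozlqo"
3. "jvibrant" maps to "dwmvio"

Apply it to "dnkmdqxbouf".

fhylswjpa

Looking at the pairs, the operation is to delete the first 2 characters, then shift every letter 5 places backward in the alphabet (wrapping around).
"dnkmdqxbouf" → "fhylswjpa".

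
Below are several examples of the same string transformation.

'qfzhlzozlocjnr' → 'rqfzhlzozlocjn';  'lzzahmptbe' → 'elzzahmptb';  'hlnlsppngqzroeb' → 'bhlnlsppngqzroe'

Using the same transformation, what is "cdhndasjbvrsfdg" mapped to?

Looking at the pairs, the operation is to move the last character to the front.
For "cdhndasjbvrsfdg" the result is "gcdhndasjbvrsfd".

gcdhndasjbvrsfd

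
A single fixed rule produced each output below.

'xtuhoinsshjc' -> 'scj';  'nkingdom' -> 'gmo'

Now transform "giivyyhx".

yxh

Looking at the pairs, the operation is to swap each adjacent pair of characters (1↔2, 3↔4, ...), then keep only the last 3 characters.
On "giivyyhx": the first step gives "igviyyxh", and the second then gives "yxh".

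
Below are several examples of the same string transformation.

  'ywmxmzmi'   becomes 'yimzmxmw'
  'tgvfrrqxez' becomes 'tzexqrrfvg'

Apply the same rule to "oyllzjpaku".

The rule is to move the first character to the end, then reverse the string.
Starting from "oyllzjpaku": after the first operation, "yllzjpakuo"; after the second, "oukapjzlly".

oukapjzlly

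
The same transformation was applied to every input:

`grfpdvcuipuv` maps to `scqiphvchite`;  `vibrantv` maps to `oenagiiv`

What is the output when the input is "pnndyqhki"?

Each output is the input with this applied: move the first 2 characters to the end (rotate left by 2), then shift every letter 13 places forward in the alphabet (wrapping around) — i.e. ROT13.
Working it through for "pnndyqhki": intermediate "ndyqhkipn", final "aqlduxvca".

aqlduxvca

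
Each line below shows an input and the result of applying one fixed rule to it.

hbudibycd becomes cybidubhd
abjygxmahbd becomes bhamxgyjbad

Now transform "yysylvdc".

Rule — move the last character to the front, then reverse the string.
For "yysylvdc", step one produces "cyysylvd"; step two turns that into "dvlysyyc".

dvlysyyc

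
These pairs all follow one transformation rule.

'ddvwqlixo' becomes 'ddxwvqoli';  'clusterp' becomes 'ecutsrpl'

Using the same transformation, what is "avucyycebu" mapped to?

bayyvuuecc

The pattern: sort the characters into reverse alphabetical order, then move the last 2 characters to the front (rotate right by 2).
Working it through for "avucyycebu": intermediate "yyvuueccba", final "bayyvuuecc".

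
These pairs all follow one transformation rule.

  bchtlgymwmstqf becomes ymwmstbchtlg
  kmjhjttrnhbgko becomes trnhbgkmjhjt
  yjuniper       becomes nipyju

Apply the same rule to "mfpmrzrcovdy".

What's happening: delete the last 2 characters, then swap the front and back halves of the string.
For "mfpmrzrcovdy", step one produces "mfpmrzrcov"; step two turns that into "zrcovmfpmr".

zrcovmfpmr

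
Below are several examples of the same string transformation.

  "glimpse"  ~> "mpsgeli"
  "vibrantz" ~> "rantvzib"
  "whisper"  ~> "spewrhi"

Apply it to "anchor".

hoarnc

Looking at the pairs, the operation is to swap the first and last characters, then move the first 3 characters to the end (rotate left by 3).
Working it through for "anchor": intermediate "rnchoa", final "hoarnc".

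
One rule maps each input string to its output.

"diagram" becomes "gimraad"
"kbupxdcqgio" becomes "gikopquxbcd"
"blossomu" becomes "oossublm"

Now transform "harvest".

The transformation: sort the characters into alphabetical order, then move the first 3 characters to the end (rotate left by 3).
Applying that to "harvest" gives "rstvaeh".

rstvaeh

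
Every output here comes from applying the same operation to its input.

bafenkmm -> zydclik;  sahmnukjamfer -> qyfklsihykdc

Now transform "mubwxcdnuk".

Each output is the input with this applied: shift every letter 2 places backward in the alphabet (wrapping around), then delete the last character.
Applying both steps to "mubwxcdnuk": "kszuvablsi", then "kszuvabls".

kszuvabls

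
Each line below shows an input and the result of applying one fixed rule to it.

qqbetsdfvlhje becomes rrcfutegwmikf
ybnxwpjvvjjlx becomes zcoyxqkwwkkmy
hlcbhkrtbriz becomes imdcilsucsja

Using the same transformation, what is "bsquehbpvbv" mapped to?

ctrvficqwcw

Rule — shift every letter 1 place forward in the alphabet (wrapping around).
Doing the same to "bsquehbpvbv": "ctrvficqwcw".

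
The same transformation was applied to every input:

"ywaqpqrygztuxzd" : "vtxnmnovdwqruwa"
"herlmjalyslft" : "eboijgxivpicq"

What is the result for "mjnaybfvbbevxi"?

The pattern: shift every letter 3 places backward in the alphabet (wrapping around).
So "mjnaybfvbbevxi" becomes "jgkxvycsyybsuf".

jgkxvycsyybsuf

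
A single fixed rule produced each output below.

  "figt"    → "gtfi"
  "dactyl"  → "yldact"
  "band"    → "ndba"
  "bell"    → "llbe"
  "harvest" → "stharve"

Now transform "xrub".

Each output is the input with this applied: move the last 2 characters to the front (rotate right by 2).
Doing the same to "xrub": "ubxr".

ubxr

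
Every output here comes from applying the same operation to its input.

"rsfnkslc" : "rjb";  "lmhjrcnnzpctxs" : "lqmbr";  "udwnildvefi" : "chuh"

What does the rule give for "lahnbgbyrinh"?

What's happening: keep one character in every 3, starting at position 2 (positions 2nd, 5th, 8th, ...), then shift every letter 1 place backward in the alphabet (wrapping around).
For "lahnbgbyrinh" the result is "zaxm".
(Check on "rsfnkslc": → "skc" → "rjb" ✓)

zaxm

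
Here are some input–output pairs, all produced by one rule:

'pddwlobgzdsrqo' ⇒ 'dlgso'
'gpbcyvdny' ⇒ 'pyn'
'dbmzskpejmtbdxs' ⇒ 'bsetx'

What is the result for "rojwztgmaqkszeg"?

The pattern: keep one character in every 3, starting at position 2 (positions 2nd, 5th, 8th, ...).
On "rojwztgmaqkszeg" that produces "ozmke".

ozmke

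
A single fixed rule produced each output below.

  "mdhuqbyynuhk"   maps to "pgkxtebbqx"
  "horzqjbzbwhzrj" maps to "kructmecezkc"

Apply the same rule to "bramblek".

What's happening: delete the last 2 characters, then shift every letter 3 places forward in the alphabet (wrapping around).
On "bramblek": the first step gives "brambl", and the second then gives "eudpeo".

eudpeo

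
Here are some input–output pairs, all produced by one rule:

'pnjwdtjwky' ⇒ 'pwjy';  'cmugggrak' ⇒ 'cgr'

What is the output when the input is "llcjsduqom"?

ljum

Rule — keep one character in every 3, starting at position 1 (positions 1st, 4th, 7th, ...).
Doing the same to "llcjsduqom": "ljum".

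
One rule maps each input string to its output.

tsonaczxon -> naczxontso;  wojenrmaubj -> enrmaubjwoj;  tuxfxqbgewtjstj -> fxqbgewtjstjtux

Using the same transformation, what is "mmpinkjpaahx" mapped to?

inkjpaahxmmp

The pattern: move the first 3 characters to the end (rotate left by 3).
So "mmpinkjpaahx" becomes "inkjpaahxmmp".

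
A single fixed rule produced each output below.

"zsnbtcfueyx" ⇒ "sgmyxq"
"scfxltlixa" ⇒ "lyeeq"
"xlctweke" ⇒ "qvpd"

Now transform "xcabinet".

What's happening: shift every letter 7 places backward in the alphabet (wrapping around), then keep every other character starting from the first (positions 1st, 3rd, 5th, ...).
Doing the same to "xcabinet": "qtbx".

qtbx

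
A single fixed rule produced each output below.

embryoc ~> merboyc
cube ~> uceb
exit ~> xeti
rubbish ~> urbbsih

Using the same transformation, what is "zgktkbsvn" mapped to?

The rule is to swap each adjacent pair of characters (1↔2, 3↔4, ...).
Applying that to "zgktkbsvn" gives "gztkbkvsn".

gztkbkvsn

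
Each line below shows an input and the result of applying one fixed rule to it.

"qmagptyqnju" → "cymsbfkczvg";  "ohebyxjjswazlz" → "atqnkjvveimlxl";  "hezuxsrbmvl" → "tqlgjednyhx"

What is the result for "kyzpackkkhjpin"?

Looking at the pairs, the operation is to shift every letter 12 places forward in the alphabet (wrapping around).
On "kyzpackkkhjpin" that produces "wklbmowwwtvbuz".

wklbmowwwtvbuz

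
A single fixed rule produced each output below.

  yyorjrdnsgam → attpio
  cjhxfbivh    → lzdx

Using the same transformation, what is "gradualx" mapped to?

tfcz

In each case the input is transformed by: shift every letter 2 places forward in the alphabet (wrapping around), then keep every other character starting from the second (positions 2nd, 4th, 6th, ...).
For "gradualx", step one produces "itcfwcnz"; step two turns that into "tfcz".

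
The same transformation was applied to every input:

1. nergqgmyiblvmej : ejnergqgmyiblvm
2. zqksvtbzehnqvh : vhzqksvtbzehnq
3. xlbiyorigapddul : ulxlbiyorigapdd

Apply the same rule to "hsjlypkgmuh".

uhhsjlypkgm

Looking at the pairs, the operation is to move the last 2 characters to the front (rotate right by 2).
Applying that to "hsjlypkgmuh" gives "uhhsjlypkgm".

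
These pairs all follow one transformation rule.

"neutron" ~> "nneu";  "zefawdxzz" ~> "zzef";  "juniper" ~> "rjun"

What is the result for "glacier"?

In each case the input is transformed by: move the last character to the front, then keep only the first 4 characters.
Working it through for "glacier": intermediate "rglacie", final "rgla".

rgla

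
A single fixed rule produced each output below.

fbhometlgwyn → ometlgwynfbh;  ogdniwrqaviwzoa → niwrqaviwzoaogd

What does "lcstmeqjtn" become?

What's happening: move the first 3 characters to the end (rotate left by 3).
"lcstmeqjtn" → "tmeqjtnlcs".

tmeqjtnlcs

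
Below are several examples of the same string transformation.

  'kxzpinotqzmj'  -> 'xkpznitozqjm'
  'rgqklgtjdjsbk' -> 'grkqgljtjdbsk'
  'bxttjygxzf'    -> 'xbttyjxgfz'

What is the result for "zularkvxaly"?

Looking at the pairs, the operation is to swap each adjacent pair of characters (1↔2, 3↔4, ...).
On "zularkvxaly" that produces "uzalkrxvlay".

uzalkrxvlay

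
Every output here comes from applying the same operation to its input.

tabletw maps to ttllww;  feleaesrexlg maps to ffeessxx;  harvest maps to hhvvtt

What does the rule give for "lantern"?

llttnn

Each output is the input with this applied: keep one character in every 3, starting at position 1 (positions 1st, 4th, 7th, ...), then double every character.
Applying both steps to "lantern": "ltn", then "llttnn".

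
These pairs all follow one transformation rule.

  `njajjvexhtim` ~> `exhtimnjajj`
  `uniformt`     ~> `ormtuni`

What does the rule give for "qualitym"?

Each output is the input with this applied: swap the front and back halves of the string, then delete the last character.
For "qualitym" the result is "itymqua".

itymqua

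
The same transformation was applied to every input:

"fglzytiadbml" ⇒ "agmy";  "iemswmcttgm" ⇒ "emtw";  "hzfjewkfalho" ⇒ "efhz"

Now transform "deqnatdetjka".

aeek

Looking at the pairs, the operation is to keep one character in every 3, starting at position 2 (positions 2nd, 5th, 8th, ...), then sort the characters into alphabetical order.
Working it through for "deqnatdetjka": intermediate "eaek", final "aeek".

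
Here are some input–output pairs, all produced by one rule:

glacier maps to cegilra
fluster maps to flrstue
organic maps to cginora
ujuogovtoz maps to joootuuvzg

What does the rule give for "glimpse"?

gilmpse

Rule — sort the characters into alphabetical order, then move the first character to the end.
For "glimpse", step one produces "egilmps"; step two turns that into "gilmpse".
(Check on "organic": → "acginor" → "cginora" ✓)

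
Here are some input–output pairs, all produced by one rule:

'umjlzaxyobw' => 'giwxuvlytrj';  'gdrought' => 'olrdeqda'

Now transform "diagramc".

The transformation: move the first 2 characters to the end (rotate left by 2), then shift every letter 3 places backward in the alphabet (wrapping around).
Applying both steps to "diagramc": "agramcdi", then "xdoxjzaf".

xdoxjzaf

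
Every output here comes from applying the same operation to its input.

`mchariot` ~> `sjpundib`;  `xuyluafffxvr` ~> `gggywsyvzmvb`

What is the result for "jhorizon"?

japokips

The transformation: shift every letter 1 place forward in the alphabet (wrapping around), then swap the front and back halves of the string.
For "jhorizon", step one produces "kipsjapo"; step two turns that into "japokips".
(Check on "mchariot": → "ndibsjpu" → "sjpundib" ✓)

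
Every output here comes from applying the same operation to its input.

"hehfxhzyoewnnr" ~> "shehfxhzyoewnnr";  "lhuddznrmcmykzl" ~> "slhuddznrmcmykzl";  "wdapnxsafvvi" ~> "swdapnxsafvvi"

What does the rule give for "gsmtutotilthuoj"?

Rule — prepend "s".
For "gsmtutotilthuoj" the result is "sgsmtutotilthuoj".

sgsmtutotilthuoj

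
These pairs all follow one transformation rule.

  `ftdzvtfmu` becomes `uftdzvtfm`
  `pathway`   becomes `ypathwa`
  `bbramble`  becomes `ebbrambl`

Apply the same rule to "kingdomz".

zkingdom

The rule is to move the last character to the front.
For "kingdomz" the result is "zkingdom".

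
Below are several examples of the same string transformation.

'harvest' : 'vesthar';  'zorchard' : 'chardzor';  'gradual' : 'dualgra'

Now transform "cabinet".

Rule — move the first 3 characters to the end (rotate left by 3).
On "cabinet" that produces "inetcab".

inetcab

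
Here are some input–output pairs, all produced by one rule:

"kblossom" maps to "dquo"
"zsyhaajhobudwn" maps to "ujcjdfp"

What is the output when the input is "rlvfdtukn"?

The transformation: shift every letter 2 places forward in the alphabet (wrapping around), then keep every other character starting from the second (positions 2nd, 4th, 6th, ...).
For "rlvfdtukn", step one produces "tnxhfvwmp"; step two turns that into "nhvm".

nhvm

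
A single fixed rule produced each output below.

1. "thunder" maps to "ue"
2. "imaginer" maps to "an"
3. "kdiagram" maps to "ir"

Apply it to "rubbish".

Rule — keep one character in every 3, starting at position 3 (positions 3rd, 6th, 9th, ...).
Doing the same to "rubbish": "bs".

bs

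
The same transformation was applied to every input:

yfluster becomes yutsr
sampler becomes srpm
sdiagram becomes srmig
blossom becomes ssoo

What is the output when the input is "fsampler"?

What's happening: sort the characters into reverse alphabetical order, then delete the last 3 characters.
For "fsampler", step one produces "srpmlfea"; step two turns that into "srpml".

srpml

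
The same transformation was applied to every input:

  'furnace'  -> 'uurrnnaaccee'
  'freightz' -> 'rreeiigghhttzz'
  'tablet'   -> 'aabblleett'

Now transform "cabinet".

In each case the input is transformed by: delete the first character, then double every character.
"cabinet" → "abinet" → "aabbiinneett".

aabbiinneett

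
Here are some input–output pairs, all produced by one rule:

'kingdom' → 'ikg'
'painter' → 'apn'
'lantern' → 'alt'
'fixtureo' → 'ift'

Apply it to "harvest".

ahv

The rule is to swap each adjacent pair of characters (1↔2, 3↔4, ...), then keep only the first 3 characters.
Applying that to "harvest" gives "ahv".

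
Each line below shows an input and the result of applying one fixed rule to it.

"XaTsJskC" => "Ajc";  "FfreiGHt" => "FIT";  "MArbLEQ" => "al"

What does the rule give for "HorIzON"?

OZ

Each output is the input with this applied: flip the case of every letter, then keep one character in every 3, starting at position 2 (positions 2nd, 5th, 8th, ...).
Applying both steps to "HorIzON": "hORiZon", then "OZ".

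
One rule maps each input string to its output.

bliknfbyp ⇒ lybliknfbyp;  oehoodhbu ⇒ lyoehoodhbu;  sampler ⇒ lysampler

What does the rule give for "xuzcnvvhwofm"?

lyxuzcnvvhwofm

Each output is the input with this applied: prepend "ly".
On "xuzcnvvhwofm" that produces "lyxuzcnvvhwofm".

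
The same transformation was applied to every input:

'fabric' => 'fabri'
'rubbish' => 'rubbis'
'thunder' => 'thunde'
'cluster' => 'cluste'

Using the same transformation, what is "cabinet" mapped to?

The transformation: delete the last character.
So "cabinet" becomes "cabine".

cabine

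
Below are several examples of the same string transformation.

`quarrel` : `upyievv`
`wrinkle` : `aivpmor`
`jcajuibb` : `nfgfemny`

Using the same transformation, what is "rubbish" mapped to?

In each case the input is transformed by: take characters alternately from the front and the back (1st, last, 2nd, 2nd-last, ...), then shift every letter 4 places forward in the alphabet (wrapping around).
"rubbish" → "vlywfmf".

vlywfmf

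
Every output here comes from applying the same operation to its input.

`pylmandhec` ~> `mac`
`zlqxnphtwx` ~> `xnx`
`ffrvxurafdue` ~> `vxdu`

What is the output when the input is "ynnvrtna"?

vr

The pattern: swap each adjacent pair of characters (1↔2, 3↔4, ...), then keep one character in every 3, starting at position 3 (positions 3rd, 6th, 9th, ...).
For "ynnvrtna", step one produces "nyvntran"; step two turns that into "vr".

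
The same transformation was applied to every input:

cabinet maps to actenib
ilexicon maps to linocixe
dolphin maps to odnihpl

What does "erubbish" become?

In each case the input is transformed by: move the first 2 characters to the end (rotate left by 2), then reverse the string.
"erubbish" → "ubbisher" → "rehsibbu".

rehsibbu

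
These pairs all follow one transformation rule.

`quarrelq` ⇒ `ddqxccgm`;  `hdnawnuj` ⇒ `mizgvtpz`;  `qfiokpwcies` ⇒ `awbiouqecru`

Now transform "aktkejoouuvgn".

Each output is the input with this applied: shift every letter 12 places forward in the alphabet (wrapping around), then move the first 3 characters to the end (rotate left by 3).
"aktkejoouuvgn" → "mwfwqvaagghsz" → "wqvaagghszmwf".
(Check on "qfiokpwcies": → "cruawbiouqe" → "awbiouqecru" ✓)

wqvaagghszmwf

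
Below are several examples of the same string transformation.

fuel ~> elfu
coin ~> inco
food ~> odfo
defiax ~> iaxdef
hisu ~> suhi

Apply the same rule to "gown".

wngo

Rule — swap the front and back halves of the string.
Doing the same to "gown": "wngo".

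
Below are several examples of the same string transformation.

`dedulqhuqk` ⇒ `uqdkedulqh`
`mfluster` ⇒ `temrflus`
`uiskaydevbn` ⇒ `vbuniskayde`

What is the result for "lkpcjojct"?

The pattern: swap the first and last characters, then move the last 3 characters to the front (rotate right by 3).
Working it through for "lkpcjojct": intermediate "tkpcjojcl", final "jcltkpcjo".

jcltkpcjo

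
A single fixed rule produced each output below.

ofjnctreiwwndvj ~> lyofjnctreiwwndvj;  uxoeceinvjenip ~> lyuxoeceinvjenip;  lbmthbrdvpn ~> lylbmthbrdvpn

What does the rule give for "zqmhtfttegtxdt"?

lyzqmhtfttegtxdt

In each case the input is transformed by: prepend "ly".
On "zqmhtfttegtxdt" that produces "lyzqmhtfttegtxdt".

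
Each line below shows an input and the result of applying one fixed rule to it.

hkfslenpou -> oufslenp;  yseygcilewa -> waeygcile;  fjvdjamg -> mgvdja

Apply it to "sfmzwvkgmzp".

The pattern: delete the first 2 characters, then move the last 2 characters to the front (rotate right by 2).
On "sfmzwvkgmzp": the first step gives "mzwvkgmzp", and the second then gives "zpmzwvkgm".

zpmzwvkgm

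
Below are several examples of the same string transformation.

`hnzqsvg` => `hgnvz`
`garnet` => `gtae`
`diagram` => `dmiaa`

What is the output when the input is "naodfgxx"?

Each output is the input with this applied: take characters alternately from the front and the back (1st, last, 2nd, 2nd-last, ...), then delete the last 2 characters.
Doing the same to "naodfgxx": "nxaxog".

nxaxog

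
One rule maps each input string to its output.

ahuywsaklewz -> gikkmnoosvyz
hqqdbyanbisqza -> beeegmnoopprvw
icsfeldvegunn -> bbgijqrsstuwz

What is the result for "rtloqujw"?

Each output is the input with this applied: shift every letter 12 places backward in the alphabet (wrapping around), then sort the characters into alphabetical order.
For "rtloqujw", step one produces "fhzceixk"; step two turns that into "cefhikxz".

cefhikxz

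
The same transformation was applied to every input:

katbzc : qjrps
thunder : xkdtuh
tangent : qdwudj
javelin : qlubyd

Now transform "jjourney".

What's happening: shift every letter 10 places backward in the alphabet (wrapping around), then delete the first character.
Starting from "jjourney": after the first operation, "zzekhduo"; after the second, "zekhduo".
(Check on "katbzc": → "aqjrps" → "qjrps" ✓)

zekhduo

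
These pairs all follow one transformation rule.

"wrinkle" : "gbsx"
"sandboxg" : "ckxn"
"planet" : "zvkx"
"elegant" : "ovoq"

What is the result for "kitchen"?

usdm

In each case the input is transformed by: shift every letter 10 places forward in the alphabet (wrapping around), then keep only the first 4 characters.
Applying both steps to "kitchen": "usdmrox", then "usdm".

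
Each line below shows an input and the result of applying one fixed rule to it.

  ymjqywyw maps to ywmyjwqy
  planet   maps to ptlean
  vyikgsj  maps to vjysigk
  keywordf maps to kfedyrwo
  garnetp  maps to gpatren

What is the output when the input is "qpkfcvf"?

The rule is to take characters alternately from the front and the back (1st, last, 2nd, 2nd-last, ...).
"qpkfcvf" → "qfpvkcf".

qfpvkcf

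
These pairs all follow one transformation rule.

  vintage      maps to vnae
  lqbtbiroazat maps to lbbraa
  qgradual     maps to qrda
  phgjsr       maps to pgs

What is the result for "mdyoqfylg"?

Rule — keep every other character starting from the first (positions 1st, 3rd, 5th, ...).
So "mdyoqfylg" becomes "myqyg".

myqyg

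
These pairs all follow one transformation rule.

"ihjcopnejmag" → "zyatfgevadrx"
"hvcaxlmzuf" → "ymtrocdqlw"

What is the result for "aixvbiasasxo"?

The pattern: shift every letter 9 places backward in the alphabet (wrapping around).
Doing the same to "aixvbiasasxo": "rzomszrjrjof".

rzomszrjrjof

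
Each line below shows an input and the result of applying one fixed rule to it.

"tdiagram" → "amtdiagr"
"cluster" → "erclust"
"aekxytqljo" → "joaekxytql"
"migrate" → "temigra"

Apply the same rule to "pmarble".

Each output is the input with this applied: move the last 2 characters to the front (rotate right by 2).
So "pmarble" becomes "lepmarb".

lepmarb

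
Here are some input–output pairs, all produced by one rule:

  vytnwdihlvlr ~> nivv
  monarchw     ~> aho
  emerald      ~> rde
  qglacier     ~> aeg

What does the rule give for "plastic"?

sca

Rule — move the first 3 characters to the end (rotate left by 3), then keep one character in every 3, starting at position 1 (positions 1st, 4th, 7th, ...).
For "plastic", step one produces "sticpla"; step two turns that into "sca".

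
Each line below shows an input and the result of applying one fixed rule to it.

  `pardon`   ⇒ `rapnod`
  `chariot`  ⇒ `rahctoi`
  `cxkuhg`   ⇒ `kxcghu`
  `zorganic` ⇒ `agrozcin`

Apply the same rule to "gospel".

Each output is the input with this applied: move the last 3 characters to the front (rotate right by 3), then reverse the string.
On "gospel": the first step gives "pelgos", and the second then gives "soglep".
(Check on "cxkuhg": → "uhgcxk" → "kxcghu" ✓)

soglep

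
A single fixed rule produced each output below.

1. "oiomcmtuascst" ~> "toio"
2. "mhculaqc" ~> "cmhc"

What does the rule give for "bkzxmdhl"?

lbkz

In each case the input is transformed by: move the first 3 characters to the end (rotate left by 3), then keep only the last 4 characters.
For "bkzxmdhl", step one produces "xmdhlbkz"; step two turns that into "lbkz".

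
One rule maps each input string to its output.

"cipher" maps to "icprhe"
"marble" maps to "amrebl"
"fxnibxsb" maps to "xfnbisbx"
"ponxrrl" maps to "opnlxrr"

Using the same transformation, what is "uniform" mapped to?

Looking at the pairs, the operation is to move the first character to the end, then take characters alternately from the front and the back (1st, last, 2nd, 2nd-last, ...).
"uniform" → "niformu" → "nuimfro".

nuimfro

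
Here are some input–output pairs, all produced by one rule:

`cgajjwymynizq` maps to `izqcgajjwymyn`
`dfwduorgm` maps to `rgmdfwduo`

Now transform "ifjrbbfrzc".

Looking at the pairs, the operation is to move the last 3 characters to the front (rotate right by 3).
So "ifjrbbfrzc" becomes "rzcifjrbbf".

rzcifjrbbf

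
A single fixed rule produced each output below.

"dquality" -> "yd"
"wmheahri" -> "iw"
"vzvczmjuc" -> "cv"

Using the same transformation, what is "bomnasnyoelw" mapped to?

Rule — move the first character to the end, then keep only the last 2 characters.
On "bomnasnyoelw": the first step gives "omnasnyoelwb", and the second then gives "wb".

wb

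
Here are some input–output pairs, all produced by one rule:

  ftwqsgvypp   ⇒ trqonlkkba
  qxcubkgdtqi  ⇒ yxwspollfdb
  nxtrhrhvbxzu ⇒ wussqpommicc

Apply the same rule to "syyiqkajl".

vttnlgfed

Rule — shift every letter 5 places backward in the alphabet (wrapping around), then sort the characters into reverse alphabetical order.
"syyiqkajl" → "nttdlfveg" → "vttnlgfed".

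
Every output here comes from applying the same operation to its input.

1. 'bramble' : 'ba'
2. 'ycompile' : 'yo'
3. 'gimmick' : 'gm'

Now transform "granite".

ga

What's happening: keep every other character starting from the first (positions 1st, 3rd, 5th, ...), then delete the last 2 characters.
On "granite": the first step gives "gaie", and the second then gives "ga".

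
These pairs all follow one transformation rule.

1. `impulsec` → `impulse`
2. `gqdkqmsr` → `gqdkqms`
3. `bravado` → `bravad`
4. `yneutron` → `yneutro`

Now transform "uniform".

In each case the input is transformed by: delete the last character.
Applying that to "uniform" gives "unifor".

unifor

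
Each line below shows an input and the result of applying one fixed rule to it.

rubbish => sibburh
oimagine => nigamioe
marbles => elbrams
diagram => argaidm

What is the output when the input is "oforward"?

Each output is the input with this applied: reverse the string, then move the first character to the end.
Working it through for "oforward": intermediate "drawrofo", final "rawrofod".

rawrofod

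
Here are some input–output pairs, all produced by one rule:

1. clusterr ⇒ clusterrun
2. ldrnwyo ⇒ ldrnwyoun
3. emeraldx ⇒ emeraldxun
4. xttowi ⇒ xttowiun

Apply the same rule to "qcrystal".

qcrystalun

Each output is the input with this applied: append "un".
On "qcrystal" that produces "qcrystalun".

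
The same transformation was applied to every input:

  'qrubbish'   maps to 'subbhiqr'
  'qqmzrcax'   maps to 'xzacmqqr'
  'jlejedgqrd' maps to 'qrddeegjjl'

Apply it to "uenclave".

Rule — sort the characters into alphabetical order, then move the last 2 characters to the front (rotate right by 2).
Working it through for "uenclave": intermediate "aceelnuv", final "uvaceeln".

uvaceeln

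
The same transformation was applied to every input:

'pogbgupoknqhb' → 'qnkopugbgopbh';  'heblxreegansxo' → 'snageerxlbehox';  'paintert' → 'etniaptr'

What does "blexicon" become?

cixelbno

Each output is the input with this applied: reverse the string, then move the first 2 characters to the end (rotate left by 2).
So "blexicon" becomes "cixelbno".
(Check on "paintert": → "tretniap" → "etniaptr" ✓)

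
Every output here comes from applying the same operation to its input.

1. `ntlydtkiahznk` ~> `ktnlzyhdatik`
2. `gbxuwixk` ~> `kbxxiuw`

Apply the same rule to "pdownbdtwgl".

ldgowwtndb

The rule is to take characters alternately from the front and the back (1st, last, 2nd, 2nd-last, ...), then delete the first character.
On "pdownbdtwgl": the first step gives "pldgowwtndb", and the second then gives "ldgowwtndb".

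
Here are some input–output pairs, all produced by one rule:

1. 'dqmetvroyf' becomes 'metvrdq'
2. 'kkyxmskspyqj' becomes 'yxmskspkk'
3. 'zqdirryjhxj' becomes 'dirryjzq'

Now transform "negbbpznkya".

gbbpznne

Rule — delete the last 3 characters, then move the first 2 characters to the end (rotate left by 2).
For "negbbpznkya", step one produces "negbbpzn"; step two turns that into "gbbpznne".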